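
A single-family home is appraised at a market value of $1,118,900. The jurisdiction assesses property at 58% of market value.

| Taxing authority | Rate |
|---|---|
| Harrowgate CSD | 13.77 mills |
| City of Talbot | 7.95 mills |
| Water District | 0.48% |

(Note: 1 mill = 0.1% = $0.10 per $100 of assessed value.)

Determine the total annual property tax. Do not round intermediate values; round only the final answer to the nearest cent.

Assessed value = $1,118,900 × 0.58 = $648,962
Harrowgate CSD: $648,962 × 0.01377 = $8,936.20674
City of Talbot: $648,962 × 0.00795 = $5,159.2479
Water District: $648,962 × 0.0048 = $3,115.0176
Total = $17,210.47224

$17,210.47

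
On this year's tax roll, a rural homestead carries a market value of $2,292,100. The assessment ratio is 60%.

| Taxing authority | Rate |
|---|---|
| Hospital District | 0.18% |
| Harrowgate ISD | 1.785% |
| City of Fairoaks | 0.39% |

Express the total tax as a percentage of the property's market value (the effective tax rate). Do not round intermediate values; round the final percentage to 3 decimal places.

1.413%

Assessed value = $2,292,100 × 0.6 = $1,375,260
Hospital District: $1,375,260 × 0.0018 = $2,475.468
Harrowgate ISD: $1,375,260 × 0.01785 = $24,548.391
City of Fairoaks: $1,375,260 × 0.0039 = $5,363.514
Total tax = $32,387.373
Effective rate = $32,387.373 ÷ $2,292,100 = 1.413% of market value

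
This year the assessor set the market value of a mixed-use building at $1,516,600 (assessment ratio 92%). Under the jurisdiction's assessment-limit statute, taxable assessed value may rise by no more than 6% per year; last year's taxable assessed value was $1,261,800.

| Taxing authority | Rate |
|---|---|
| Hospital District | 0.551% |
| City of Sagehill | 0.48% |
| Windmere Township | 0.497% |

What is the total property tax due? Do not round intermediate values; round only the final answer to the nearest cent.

$20,437.12

Uncapped assessed value = $1,516,600 × 0.92 = $1,395,272
Cap limit = $1,261,800 × 1.06 = $1,337,508
Taxable assessed value = min($1,395,272, $1,337,508) = $1,337,508 (cap binds)
Hospital District: $1,337,508 × 0.00551 = $7,369.66908
City of Sagehill: $1,337,508 × 0.0048 = $6,420.0384
Windmere Township: $1,337,508 × 0.00497 = $6,647.41476
Total = $20,437.12224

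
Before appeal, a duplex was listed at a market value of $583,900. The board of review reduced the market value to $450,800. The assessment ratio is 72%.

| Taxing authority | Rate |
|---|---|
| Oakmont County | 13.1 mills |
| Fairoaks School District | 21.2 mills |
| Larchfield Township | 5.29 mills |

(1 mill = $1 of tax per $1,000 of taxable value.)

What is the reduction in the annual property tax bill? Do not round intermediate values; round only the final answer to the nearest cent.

Old assessed value = $583,900 × 0.72 = $420,408
New assessed value = $450,800 × 0.72 = $324,576
Combined rate = 0.0131 + 0.0212 + 0.00529 = 0.03959
Old tax = $420,408 × 0.03959 = $16,643.95272
New tax = $324,576 × 0.03959 = $12,849.96384
Reduction = $16,643.95272 − $12,849.96384 = $3,793.98888

$3,793.99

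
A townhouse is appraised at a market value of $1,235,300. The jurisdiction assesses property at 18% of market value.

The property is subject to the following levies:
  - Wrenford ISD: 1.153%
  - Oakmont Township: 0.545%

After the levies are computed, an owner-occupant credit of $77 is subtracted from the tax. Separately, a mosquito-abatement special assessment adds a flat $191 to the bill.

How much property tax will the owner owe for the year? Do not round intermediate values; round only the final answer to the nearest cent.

Assessed value = $1,235,300 × 0.18 = $222,354
Wrenford ISD: $222,354 × 0.01153 = $2,563.74162
Oakmont Township: $222,354 × 0.00545 = $1,211.8293
Levies subtotal = $3,775.57092
After credit = $3,775.57092 − $77 = $3,698.57092
Total = $3,698.57092 + $191 = $3,889.57092

$3,889.57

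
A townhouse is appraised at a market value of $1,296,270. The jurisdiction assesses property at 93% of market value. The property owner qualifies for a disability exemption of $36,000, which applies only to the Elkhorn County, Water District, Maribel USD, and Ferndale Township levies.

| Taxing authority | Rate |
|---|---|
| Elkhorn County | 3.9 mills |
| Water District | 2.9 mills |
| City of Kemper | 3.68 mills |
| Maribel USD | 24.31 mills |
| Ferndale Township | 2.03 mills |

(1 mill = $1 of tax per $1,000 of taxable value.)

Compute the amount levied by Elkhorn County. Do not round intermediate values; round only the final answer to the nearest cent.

Assessed value = $1,296,270 × 0.93 = $1,205,531.1
Elkhorn County taxable value = $1,205,531.1 − $36,000 = $1,169,531.1
Elkhorn County levy = $1,169,531.1 × 0.0039 = $4,561.17129

$4,561.17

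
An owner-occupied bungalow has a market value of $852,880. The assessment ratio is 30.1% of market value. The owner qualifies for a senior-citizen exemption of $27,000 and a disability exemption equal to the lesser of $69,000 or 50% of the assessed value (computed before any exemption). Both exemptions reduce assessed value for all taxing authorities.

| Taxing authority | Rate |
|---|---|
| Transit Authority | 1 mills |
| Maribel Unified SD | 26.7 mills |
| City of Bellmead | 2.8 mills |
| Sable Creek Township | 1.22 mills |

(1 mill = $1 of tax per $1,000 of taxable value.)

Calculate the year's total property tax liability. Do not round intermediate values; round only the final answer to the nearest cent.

$5,097.94

Assessed value = $852,880 × 0.301 = $256,716.88
Disability exemption = min($69,000, 50% × $256,716.88) = min($69,000, $128,358.44) = $69,000 (dollar cap binds)
Taxable value = $256,716.88 − $27,000 − $69,000 = $160,716.88
Transit Authority: $160,716.88 × 0.001 = $160.71688
Maribel Unified SD: $160,716.88 × 0.0267 = $4,291.140696
City of Bellmead: $160,716.88 × 0.0028 = $450.007264
Sable Creek Township: $160,716.88 × 0.00122 = $196.0745936
Total = $5,097.9394336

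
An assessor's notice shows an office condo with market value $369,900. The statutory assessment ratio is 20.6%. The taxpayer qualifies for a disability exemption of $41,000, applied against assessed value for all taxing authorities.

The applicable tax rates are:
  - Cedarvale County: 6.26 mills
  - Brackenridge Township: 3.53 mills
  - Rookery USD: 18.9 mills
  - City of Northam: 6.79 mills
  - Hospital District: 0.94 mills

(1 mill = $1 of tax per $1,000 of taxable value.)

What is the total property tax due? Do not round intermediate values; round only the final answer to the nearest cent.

Assessed value = $369,900 × 0.206 = $76,199.4
Taxable value = $76,199.4 − $41,000 = $35,199.4
Cedarvale County: $35,199.4 × 0.00626 = $220.348244
Brackenridge Township: $35,199.4 × 0.00353 = $124.253882
Rookery USD: $35,199.4 × 0.0189 = $665.26866
City of Northam: $35,199.4 × 0.00679 = $239.003926
Hospital District: $35,199.4 × 0.00094 = $33.087436
Total = $220.348244 + $124.253882 + $665.26866 + $239.003926 + $33.087436 = $1,281.962148

$1,281.96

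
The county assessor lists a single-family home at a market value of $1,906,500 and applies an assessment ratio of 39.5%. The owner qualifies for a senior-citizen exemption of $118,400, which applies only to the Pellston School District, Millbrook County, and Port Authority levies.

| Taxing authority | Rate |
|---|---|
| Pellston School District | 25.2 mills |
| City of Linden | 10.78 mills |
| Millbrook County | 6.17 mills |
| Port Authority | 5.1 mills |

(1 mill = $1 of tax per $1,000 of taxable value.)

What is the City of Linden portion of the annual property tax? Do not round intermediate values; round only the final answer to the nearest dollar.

Assessed value = $1,906,500 × 0.395 = $753,067.5
City of Linden taxable value = $753,067.5 (exemption does not apply)
City of Linden levy = $753,067.5 × 0.01078 = $8,118.06765

$8,118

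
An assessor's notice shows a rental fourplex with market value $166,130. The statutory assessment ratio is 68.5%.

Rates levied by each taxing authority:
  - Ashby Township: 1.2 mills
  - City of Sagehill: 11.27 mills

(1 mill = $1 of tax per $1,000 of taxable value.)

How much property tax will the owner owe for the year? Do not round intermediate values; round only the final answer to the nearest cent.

$1,419.07

Assessed value = $166,130 × 0.685 = $113,799.05
Ashby Township: $113,799.05 × 0.0012 = $136.55886
City of Sagehill: $113,799.05 × 0.01127 = $1,282.5152935
Total = $136.55886 + $1,282.5152935 = $1,419.0741535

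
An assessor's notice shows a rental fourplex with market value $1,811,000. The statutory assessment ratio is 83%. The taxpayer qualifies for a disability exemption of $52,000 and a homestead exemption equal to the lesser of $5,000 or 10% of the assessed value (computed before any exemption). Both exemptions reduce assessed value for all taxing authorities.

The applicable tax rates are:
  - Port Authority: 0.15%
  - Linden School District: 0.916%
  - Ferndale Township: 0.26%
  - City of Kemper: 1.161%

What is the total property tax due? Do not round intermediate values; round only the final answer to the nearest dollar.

Assessed value = $1,811,000 × 0.83 = $1,503,130
Homestead exemption = min($5,000, 10% × $1,503,130) = min($5,000, $150,313) = $5,000 (dollar cap binds)
Taxable value = $1,503,130 − $52,000 − $5,000 = $1,446,130
Port Authority: $1,446,130 × 0.0015 = $2,169.195
Linden School District: $1,446,130 × 0.00916 = $13,246.5508
Ferndale Township: $1,446,130 × 0.0026 = $3,759.938
City of Kemper: $1,446,130 × 0.01161 = $16,789.5693
Total = $35,965.2531

$35,965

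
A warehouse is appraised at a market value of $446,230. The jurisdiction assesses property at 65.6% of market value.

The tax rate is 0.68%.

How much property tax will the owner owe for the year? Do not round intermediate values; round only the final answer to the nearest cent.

$1,990.54

Assessed value = $446,230 × 0.656 = $292,726.88
Tax = $292,726.88 × 0.0068 = $1,990.542784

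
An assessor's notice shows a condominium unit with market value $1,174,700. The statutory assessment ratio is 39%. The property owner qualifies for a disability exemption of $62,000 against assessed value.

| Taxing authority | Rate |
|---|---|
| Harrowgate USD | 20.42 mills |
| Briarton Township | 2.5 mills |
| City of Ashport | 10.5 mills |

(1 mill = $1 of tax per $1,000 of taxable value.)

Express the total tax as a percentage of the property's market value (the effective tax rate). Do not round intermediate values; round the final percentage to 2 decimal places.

1.13%

Assessed value = $1,174,700 × 0.39 = $458,133
Taxable value = $458,133 − $62,000 = $396,133
Harrowgate USD: $396,133 × 0.02042 = $8,089.03586
Briarton Township: $396,133 × 0.0025 = $990.3325
City of Ashport: $396,133 × 0.0105 = $4,159.3965
Total tax = $13,238.76486
Effective rate = $13,238.76486 ÷ $1,174,700 = 1.13% of market value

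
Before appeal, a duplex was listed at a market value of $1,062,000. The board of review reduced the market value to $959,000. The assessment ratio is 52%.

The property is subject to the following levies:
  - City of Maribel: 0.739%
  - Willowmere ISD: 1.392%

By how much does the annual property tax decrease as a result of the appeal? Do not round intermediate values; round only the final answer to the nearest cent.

$1,141.36

Old assessed value = $1,062,000 × 0.52 = $552,240
New assessed value = $959,000 × 0.52 = $498,680
Combined rate = 0.00739 + 0.01392 = 0.02131
Old tax = $552,240 × 0.02131 = $11,768.2344
New tax = $498,680 × 0.02131 = $10,626.8708
Reduction = $11,768.2344 − $10,626.8708 = $1,141.3636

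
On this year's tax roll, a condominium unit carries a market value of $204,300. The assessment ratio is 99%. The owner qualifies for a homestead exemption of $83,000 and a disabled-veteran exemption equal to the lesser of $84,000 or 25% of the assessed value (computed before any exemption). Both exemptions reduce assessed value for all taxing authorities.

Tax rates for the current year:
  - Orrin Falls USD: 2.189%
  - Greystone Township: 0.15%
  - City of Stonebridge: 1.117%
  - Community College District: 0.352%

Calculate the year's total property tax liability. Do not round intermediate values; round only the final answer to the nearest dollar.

Assessed value = $204,300 × 0.99 = $202,257
Disabled-veteran exemption = min($84,000, 25% × $202,257) = min($84,000, $50,564.25) = $50,564.25 (percentage binds)
Taxable value = $202,257 − $83,000 − $50,564.25 = $68,692.75
Orrin Falls USD: $68,692.75 × 0.02189 = $1,503.6842975
Greystone Township: $68,692.75 × 0.0015 = $103.039125
City of Stonebridge: $68,692.75 × 0.01117 = $767.2980175
Community College District: $68,692.75 × 0.00352 = $241.79848
Total = $2,615.81992

$2,616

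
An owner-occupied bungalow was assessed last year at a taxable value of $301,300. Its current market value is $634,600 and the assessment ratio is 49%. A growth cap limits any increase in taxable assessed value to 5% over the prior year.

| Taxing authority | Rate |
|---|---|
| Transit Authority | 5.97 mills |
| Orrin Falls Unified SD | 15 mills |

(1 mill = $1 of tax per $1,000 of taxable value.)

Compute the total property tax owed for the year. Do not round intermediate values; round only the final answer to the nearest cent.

$6,520.71

Uncapped assessed value = $634,600 × 0.49 = $310,954
Cap limit = $301,300 × 1.05 = $316,365
Taxable assessed value = min($310,954, $316,365) = $310,954 (cap does not bind)
Transit Authority: $310,954 × 0.00597 = $1,856.39538
Orrin Falls Unified SD: $310,954 × 0.015 = $4,664.31
Total = $6,520.70538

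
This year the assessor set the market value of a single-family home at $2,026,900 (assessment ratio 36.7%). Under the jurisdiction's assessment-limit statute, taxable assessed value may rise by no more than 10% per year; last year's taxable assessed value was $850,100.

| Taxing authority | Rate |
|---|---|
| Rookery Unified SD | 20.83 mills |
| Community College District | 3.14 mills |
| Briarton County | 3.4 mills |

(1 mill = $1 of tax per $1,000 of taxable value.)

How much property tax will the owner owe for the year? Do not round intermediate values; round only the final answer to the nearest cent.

$20,359.78

Uncapped assessed value = $2,026,900 × 0.367 = $743,872.3
Cap limit = $850,100 × 1.1 = $935,110
Taxable assessed value = min($743,872.3, $935,110) = $743,872.3 (cap does not bind)
Rookery Unified SD: $743,872.3 × 0.02083 = $15,494.860009
Community College District: $743,872.3 × 0.00314 = $2,335.759022
Briarton County: $743,872.3 × 0.0034 = $2,529.16582
Total = $20,359.784851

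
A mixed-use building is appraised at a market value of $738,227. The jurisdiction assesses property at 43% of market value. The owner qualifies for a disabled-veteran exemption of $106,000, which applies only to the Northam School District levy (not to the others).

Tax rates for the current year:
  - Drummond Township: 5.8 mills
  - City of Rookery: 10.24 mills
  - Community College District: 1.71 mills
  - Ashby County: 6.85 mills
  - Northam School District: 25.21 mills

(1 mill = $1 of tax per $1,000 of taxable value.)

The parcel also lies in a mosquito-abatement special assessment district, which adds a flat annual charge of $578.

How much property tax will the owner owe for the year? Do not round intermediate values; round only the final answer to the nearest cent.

Assessed value = $738,227 × 0.43 = $317,437.61
Drummond Township: $317,437.61 × 0.0058 = $1,841.138138
City of Rookery: $317,437.61 × 0.01024 = $3,250.5611264
Community College District: $317,437.61 × 0.00171 = $542.8183131
Ashby County: $317,437.61 × 0.00685 = $2,174.4476285
Northam School District: ($317,437.61 − $106,000) × 0.02521 = $211,437.61 × 0.02521 = $5,330.3421481
Levies subtotal = $13,139.3073541
Total = $13,139.3073541 + $578 = $13,717.3073541

$13,717.31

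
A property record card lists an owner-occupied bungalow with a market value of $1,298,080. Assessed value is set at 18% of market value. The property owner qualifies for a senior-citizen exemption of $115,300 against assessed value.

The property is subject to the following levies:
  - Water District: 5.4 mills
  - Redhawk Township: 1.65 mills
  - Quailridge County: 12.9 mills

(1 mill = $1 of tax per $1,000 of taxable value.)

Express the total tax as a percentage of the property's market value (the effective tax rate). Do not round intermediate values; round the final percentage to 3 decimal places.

Assessed value = $1,298,080 × 0.18 = $233,654.4
Taxable value = $233,654.4 − $115,300 = $118,354.4
Water District: $118,354.4 × 0.0054 = $639.11376
Redhawk Township: $118,354.4 × 0.00165 = $195.28476
Quailridge County: $118,354.4 × 0.0129 = $1,526.77176
Total tax = $2,361.17028
Effective rate = $2,361.17028 ÷ $1,298,080 = 0.182% of market value

0.182%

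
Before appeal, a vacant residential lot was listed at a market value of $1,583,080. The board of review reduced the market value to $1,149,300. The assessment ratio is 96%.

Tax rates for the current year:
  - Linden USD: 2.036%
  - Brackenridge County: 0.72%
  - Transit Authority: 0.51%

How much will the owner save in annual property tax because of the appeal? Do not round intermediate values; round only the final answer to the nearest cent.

Old assessed value = $1,583,080 × 0.96 = $1,519,756.8
New assessed value = $1,149,300 × 0.96 = $1,103,328
Combined rate = 0.02036 + 0.0072 + 0.0051 = 0.03266
Old tax = $1,519,756.8 × 0.03266 = $49,635.257088
New tax = $1,103,328 × 0.03266 = $36,034.69248
Reduction = $49,635.257088 − $36,034.69248 = $13,600.564608

$13,600.56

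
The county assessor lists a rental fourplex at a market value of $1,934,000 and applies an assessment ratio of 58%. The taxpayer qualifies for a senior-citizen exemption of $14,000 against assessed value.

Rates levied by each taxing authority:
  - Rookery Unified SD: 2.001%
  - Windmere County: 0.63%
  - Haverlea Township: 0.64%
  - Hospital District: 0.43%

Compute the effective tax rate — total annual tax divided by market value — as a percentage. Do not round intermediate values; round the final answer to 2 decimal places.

2.12%

Assessed value = $1,934,000 × 0.58 = $1,121,720
Taxable value = $1,121,720 − $14,000 = $1,107,720
Rookery Unified SD: $1,107,720 × 0.02001 = $22,165.4772
Windmere County: $1,107,720 × 0.0063 = $6,978.636
Haverlea Township: $1,107,720 × 0.0064 = $7,089.408
Hospital District: $1,107,720 × 0.0043 = $4,763.196
Total tax = $40,996.7172
Effective rate = $40,996.7172 ÷ $1,934,000 = 2.12% of market value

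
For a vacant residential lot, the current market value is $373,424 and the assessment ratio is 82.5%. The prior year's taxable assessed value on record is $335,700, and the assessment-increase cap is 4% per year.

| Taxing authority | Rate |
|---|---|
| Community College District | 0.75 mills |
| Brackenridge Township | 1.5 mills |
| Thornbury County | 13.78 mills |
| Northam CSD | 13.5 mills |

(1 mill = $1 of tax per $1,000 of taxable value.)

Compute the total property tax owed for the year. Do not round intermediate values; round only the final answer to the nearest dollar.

Uncapped assessed value = $373,424 × 0.825 = $308,074.8
Cap limit = $335,700 × 1.04 = $349,128
Taxable assessed value = min($308,074.8, $349,128) = $308,074.8 (cap does not bind)
Community College District: $308,074.8 × 0.00075 = $231.0561
Brackenridge Township: $308,074.8 × 0.0015 = $462.1122
Thornbury County: $308,074.8 × 0.01378 = $4,245.270744
Northam CSD: $308,074.8 × 0.0135 = $4,159.0098
Total = $9,097.448844

$9,097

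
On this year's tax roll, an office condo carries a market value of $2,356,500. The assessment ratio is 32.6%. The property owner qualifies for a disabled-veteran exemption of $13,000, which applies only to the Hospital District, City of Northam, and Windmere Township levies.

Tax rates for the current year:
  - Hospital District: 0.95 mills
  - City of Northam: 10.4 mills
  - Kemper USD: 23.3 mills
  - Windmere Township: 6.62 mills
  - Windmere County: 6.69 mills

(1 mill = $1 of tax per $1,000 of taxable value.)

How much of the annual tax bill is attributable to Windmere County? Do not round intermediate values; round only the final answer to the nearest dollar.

$5,139

Assessed value = $2,356,500 × 0.326 = $768,219
Windmere County taxable value = $768,219 (exemption does not apply)
Windmere County levy = $768,219 × 0.00669 = $5,139.38511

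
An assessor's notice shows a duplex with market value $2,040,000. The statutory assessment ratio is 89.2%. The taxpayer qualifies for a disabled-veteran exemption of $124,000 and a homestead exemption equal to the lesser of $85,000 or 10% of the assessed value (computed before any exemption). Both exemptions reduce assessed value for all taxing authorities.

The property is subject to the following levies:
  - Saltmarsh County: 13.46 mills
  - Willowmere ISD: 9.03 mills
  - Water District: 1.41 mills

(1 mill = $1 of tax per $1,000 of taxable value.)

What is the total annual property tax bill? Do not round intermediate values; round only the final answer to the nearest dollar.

$38,495

Assessed value = $2,040,000 × 0.892 = $1,819,680
Homestead exemption = min($85,000, 10% × $1,819,680) = min($85,000, $181,968) = $85,000 (dollar cap binds)
Taxable value = $1,819,680 − $124,000 − $85,000 = $1,610,680
Saltmarsh County: $1,610,680 × 0.01346 = $21,679.7528
Willowmere ISD: $1,610,680 × 0.00903 = $14,544.4404
Water District: $1,610,680 × 0.00141 = $2,271.0588
Total = $38,495.252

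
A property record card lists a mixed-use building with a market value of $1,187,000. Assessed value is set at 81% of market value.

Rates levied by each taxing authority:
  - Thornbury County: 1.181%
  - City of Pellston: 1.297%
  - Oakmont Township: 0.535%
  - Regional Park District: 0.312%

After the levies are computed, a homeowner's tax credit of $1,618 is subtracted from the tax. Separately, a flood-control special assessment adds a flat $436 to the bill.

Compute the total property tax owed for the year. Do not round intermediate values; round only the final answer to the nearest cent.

Assessed value = $1,187,000 × 0.81 = $961,470
Thornbury County: $961,470 × 0.01181 = $11,354.9607
City of Pellston: $961,470 × 0.01297 = $12,470.2659
Oakmont Township: $961,470 × 0.00535 = $5,143.8645
Regional Park District: $961,470 × 0.00312 = $2,999.7864
Levies subtotal = $31,968.8775
After credit = $31,968.8775 − $1,618 = $30,350.8775
Total = $30,350.8775 + $436 = $30,786.8775

$30,786.88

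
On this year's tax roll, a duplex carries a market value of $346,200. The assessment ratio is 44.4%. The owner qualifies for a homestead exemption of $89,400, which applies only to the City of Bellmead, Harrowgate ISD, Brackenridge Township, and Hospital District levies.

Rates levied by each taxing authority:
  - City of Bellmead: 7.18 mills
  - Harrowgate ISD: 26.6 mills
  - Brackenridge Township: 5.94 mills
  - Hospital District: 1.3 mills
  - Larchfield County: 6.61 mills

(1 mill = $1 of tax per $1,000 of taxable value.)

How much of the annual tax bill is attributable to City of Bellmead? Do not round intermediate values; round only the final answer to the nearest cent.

$461.77

Assessed value = $346,200 × 0.444 = $153,712.8
City of Bellmead taxable value = $153,712.8 − $89,400 = $64,312.8
City of Bellmead levy = $64,312.8 × 0.00718 = $461.765904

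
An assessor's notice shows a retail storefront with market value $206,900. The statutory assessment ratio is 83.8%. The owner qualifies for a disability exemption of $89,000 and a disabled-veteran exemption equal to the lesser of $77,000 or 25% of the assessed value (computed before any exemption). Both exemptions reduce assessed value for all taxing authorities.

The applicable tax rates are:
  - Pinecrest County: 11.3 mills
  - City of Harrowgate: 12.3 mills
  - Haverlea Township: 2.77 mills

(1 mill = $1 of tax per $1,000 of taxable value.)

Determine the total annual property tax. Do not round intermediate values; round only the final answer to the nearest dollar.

Assessed value = $206,900 × 0.838 = $173,382.2
Disabled-veteran exemption = min($77,000, 25% × $173,382.2) = min($77,000, $43,345.55) = $43,345.55 (percentage binds)
Taxable value = $173,382.2 − $89,000 − $43,345.55 = $41,036.65
Pinecrest County: $41,036.65 × 0.0113 = $463.714145
City of Harrowgate: $41,036.65 × 0.0123 = $504.750795
Haverlea Township: $41,036.65 × 0.00277 = $113.6715205
Total = $1,082.1364605

$1,082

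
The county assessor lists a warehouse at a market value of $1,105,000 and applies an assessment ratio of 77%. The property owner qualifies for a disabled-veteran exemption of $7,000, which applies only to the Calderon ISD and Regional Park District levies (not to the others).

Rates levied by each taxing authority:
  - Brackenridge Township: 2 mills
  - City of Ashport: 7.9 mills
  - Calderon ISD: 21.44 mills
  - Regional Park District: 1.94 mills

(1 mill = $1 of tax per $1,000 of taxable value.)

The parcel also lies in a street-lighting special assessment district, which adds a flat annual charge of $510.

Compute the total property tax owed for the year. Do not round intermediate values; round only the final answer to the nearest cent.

$28,662.63

Assessed value = $1,105,000 × 0.77 = $850,850
Brackenridge Township: $850,850 × 0.002 = $1,701.7
City of Ashport: $850,850 × 0.0079 = $6,721.715
Calderon ISD: ($850,850 − $7,000) × 0.02144 = $843,850 × 0.02144 = $18,092.144
Regional Park District: ($850,850 − $7,000) × 0.00194 = $843,850 × 0.00194 = $1,637.069
Levies subtotal = $28,152.628
Total = $28,152.628 + $510 = $28,662.628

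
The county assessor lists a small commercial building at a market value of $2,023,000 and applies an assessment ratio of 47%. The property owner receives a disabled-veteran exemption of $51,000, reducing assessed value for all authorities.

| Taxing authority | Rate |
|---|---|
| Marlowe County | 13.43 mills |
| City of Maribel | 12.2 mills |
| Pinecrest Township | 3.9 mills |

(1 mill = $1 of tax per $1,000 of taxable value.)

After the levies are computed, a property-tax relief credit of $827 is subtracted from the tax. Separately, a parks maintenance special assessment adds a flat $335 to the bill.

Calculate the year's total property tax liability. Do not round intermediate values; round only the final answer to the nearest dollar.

$26,079

Assessed value = $2,023,000 × 0.47 = $950,810
Taxable value = $950,810 − $51,000 = $899,810
Marlowe County: $899,810 × 0.01343 = $12,084.4483
City of Maribel: $899,810 × 0.0122 = $10,977.682
Pinecrest Township: $899,810 × 0.0039 = $3,509.259
Levies subtotal = $26,571.3893
After credit = $26,571.3893 − $827 = $25,744.3893
Total = $25,744.3893 + $335 = $26,079.3893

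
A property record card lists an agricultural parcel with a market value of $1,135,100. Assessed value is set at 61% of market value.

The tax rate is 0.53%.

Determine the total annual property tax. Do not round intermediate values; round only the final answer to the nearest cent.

$3,669.78

Assessed value = $1,135,100 × 0.61 = $692,411
Tax = $692,411 × 0.0053 = $3,669.7783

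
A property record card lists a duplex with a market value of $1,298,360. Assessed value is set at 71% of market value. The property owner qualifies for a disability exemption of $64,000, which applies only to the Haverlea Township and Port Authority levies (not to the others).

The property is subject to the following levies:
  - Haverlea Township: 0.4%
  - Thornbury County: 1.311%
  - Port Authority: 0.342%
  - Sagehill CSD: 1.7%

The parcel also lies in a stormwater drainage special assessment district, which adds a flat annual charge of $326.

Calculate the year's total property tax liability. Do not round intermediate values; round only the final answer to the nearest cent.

Assessed value = $1,298,360 × 0.71 = $921,835.6
Haverlea Township: ($921,835.6 − $64,000) × 0.004 = $857,835.6 × 0.004 = $3,431.3424
Thornbury County: $921,835.6 × 0.01311 = $12,085.264716
Port Authority: ($921,835.6 − $64,000) × 0.00342 = $857,835.6 × 0.00342 = $2,933.797752
Sagehill CSD: $921,835.6 × 0.017 = $15,671.2052
Levies subtotal = $34,121.610068
Total = $34,121.610068 + $326 = $34,447.610068

$34,447.61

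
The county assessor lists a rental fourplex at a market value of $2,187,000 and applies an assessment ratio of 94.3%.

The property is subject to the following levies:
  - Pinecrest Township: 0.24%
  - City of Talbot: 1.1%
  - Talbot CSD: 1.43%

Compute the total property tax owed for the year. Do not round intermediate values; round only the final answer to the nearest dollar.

$57,127

Assessed value = $2,187,000 × 0.943 = $2,062,341
Pinecrest Township: $2,062,341 × 0.0024 = $4,949.6184
City of Talbot: $2,062,341 × 0.011 = $22,685.751
Talbot CSD: $2,062,341 × 0.0143 = $29,491.4763
Total = $4,949.6184 + $22,685.751 + $29,491.4763 = $57,126.8457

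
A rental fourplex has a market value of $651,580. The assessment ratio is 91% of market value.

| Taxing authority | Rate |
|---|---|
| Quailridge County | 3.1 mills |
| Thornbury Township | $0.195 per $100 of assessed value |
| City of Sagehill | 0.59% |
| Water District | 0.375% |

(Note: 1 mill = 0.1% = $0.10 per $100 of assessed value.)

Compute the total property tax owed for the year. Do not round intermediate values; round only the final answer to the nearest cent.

Assessed value = $651,580 × 0.91 = $592,937.8
Quailridge County: $592,937.8 × 0.0031 = $1,838.10718
Thornbury Township: $592,937.8 × 0.00195 = $1,156.22871
City of Sagehill: $592,937.8 × 0.0059 = $3,498.33302
Water District: $592,937.8 × 0.00375 = $2,223.51675
Total = $8,716.18566

$8,716.19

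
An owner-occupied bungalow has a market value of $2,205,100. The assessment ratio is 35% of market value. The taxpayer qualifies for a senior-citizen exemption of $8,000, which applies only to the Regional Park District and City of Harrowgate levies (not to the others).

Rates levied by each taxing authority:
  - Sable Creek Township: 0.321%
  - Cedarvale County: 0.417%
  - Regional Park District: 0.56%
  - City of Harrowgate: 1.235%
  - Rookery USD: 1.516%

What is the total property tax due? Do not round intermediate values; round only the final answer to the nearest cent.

Assessed value = $2,205,100 × 0.35 = $771,785
Sable Creek Township: $771,785 × 0.00321 = $2,477.42985
Cedarvale County: $771,785 × 0.00417 = $3,218.34345
Regional Park District: ($771,785 − $8,000) × 0.0056 = $763,785 × 0.0056 = $4,277.196
City of Harrowgate: ($771,785 − $8,000) × 0.01235 = $763,785 × 0.01235 = $9,432.74475
Rookery USD: $771,785 × 0.01516 = $11,700.2606
Total = $31,105.97465

$31,105.97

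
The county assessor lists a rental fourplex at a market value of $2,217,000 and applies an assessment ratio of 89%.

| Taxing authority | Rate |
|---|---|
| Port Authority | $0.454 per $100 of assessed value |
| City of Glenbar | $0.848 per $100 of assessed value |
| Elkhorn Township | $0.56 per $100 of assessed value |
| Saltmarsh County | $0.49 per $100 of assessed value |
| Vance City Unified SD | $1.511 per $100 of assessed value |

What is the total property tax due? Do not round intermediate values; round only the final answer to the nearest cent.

Assessed value = $2,217,000 × 0.89 = $1,973,130
Port Authority: $1,973,130 × 0.00454 = $8,958.0102
City of Glenbar: $1,973,130 × 0.00848 = $16,732.1424
Elkhorn Township: $1,973,130 × 0.0056 = $11,049.528
Saltmarsh County: $1,973,130 × 0.0049 = $9,668.337
Vance City Unified SD: $1,973,130 × 0.01511 = $29,813.9943
Total = $8,958.0102 + $16,732.1424 + $11,049.528 + $9,668.337 + $29,813.9943 = $76,222.0119

$76,222.01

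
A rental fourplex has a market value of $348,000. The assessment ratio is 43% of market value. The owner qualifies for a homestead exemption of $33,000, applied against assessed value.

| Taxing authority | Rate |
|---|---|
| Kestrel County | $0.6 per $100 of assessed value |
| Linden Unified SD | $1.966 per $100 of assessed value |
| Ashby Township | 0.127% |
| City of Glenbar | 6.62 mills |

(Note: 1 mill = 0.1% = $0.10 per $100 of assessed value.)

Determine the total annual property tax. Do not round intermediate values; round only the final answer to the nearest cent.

$3,913.27

Assessed value = $348,000 × 0.43 = $149,640
Taxable value = $149,640 − $33,000 = $116,640
Kestrel County: $116,640 × 0.006 = $699.84
Linden Unified SD: $116,640 × 0.01966 = $2,293.1424
Ashby Township: $116,640 × 0.00127 = $148.1328
City of Glenbar: $116,640 × 0.00662 = $772.1568
Total = $3,913.272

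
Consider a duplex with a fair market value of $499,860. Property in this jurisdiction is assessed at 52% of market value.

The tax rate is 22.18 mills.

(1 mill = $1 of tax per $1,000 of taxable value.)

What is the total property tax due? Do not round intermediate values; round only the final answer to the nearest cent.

Assessed value = $499,860 × 0.52 = $259,927.2
Tax = $259,927.2 × 0.02218 = $5,765.185296

$5,765.19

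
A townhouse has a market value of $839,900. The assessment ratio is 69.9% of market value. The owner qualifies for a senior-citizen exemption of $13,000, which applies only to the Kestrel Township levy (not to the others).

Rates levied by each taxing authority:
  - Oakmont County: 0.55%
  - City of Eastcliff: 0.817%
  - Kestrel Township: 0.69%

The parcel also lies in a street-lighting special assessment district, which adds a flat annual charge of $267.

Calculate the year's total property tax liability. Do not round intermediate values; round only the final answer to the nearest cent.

$12,253.74

Assessed value = $839,900 × 0.699 = $587,090.1
Oakmont County: $587,090.1 × 0.0055 = $3,228.99555
City of Eastcliff: $587,090.1 × 0.00817 = $4,796.526117
Kestrel Township: ($587,090.1 − $13,000) × 0.0069 = $574,090.1 × 0.0069 = $3,961.22169
Levies subtotal = $11,986.743357
Total = $11,986.743357 + $267 = $12,253.743357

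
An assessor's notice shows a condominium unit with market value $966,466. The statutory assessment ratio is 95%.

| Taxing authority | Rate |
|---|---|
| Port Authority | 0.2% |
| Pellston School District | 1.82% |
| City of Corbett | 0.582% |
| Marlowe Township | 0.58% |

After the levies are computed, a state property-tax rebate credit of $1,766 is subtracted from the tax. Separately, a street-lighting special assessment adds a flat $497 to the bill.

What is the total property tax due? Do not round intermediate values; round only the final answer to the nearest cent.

Assessed value = $966,466 × 0.95 = $918,142.7
Port Authority: $918,142.7 × 0.002 = $1,836.2854
Pellston School District: $918,142.7 × 0.0182 = $16,710.19714
City of Corbett: $918,142.7 × 0.00582 = $5,343.590514
Marlowe Township: $918,142.7 × 0.0058 = $5,325.22766
Levies subtotal = $29,215.300714
After credit = $29,215.300714 − $1,766 = $27,449.300714
Total = $27,449.300714 + $497 = $27,946.300714

$27,946.30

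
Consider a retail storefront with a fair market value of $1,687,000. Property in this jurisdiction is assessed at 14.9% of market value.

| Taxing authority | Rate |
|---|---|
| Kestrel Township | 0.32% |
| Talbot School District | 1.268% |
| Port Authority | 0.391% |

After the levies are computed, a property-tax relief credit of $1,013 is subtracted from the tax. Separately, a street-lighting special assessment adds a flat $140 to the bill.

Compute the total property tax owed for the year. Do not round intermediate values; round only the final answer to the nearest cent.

Assessed value = $1,687,000 × 0.149 = $251,363
Kestrel Township: $251,363 × 0.0032 = $804.3616
Talbot School District: $251,363 × 0.01268 = $3,187.28284
Port Authority: $251,363 × 0.00391 = $982.82933
Levies subtotal = $4,974.47377
After credit = $4,974.47377 − $1,013 = $3,961.47377
Total = $3,961.47377 + $140 = $4,101.47377

$4,101.47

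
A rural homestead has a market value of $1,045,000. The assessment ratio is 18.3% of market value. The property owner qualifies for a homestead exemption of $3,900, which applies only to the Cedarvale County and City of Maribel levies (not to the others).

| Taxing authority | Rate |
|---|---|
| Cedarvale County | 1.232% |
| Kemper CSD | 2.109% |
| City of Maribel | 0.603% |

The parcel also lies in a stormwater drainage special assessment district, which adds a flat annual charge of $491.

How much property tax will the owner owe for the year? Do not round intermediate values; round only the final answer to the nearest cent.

Assessed value = $1,045,000 × 0.183 = $191,235
Cedarvale County: ($191,235 − $3,900) × 0.01232 = $187,335 × 0.01232 = $2,307.9672
Kemper CSD: $191,235 × 0.02109 = $4,033.14615
City of Maribel: ($191,235 − $3,900) × 0.00603 = $187,335 × 0.00603 = $1,129.63005
Levies subtotal = $7,470.7434
Total = $7,470.7434 + $491 = $7,961.7434

$7,961.74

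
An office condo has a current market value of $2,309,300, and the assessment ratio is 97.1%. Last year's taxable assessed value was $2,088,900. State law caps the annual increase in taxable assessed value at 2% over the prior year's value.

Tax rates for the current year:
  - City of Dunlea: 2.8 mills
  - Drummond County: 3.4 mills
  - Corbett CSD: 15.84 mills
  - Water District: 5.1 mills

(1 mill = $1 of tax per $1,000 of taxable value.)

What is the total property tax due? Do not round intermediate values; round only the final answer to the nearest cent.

$57,826.60

Uncapped assessed value = $2,309,300 × 0.971 = $2,242,330.3
Cap limit = $2,088,900 × 1.02 = $2,130,678
Taxable assessed value = min($2,242,330.3, $2,130,678) = $2,130,678 (cap binds)
City of Dunlea: $2,130,678 × 0.0028 = $5,965.8984
Drummond County: $2,130,678 × 0.0034 = $7,244.3052
Corbett CSD: $2,130,678 × 0.01584 = $33,749.93952
Water District: $2,130,678 × 0.0051 = $10,866.4578
Total = $57,826.60092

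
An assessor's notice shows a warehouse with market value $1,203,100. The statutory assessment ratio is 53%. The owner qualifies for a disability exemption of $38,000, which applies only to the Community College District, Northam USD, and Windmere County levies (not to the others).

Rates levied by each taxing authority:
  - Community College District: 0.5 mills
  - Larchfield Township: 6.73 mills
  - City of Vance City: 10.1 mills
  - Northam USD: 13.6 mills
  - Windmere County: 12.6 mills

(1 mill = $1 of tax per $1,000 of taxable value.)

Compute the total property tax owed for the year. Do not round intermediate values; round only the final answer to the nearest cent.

$26,742.00

Assessed value = $1,203,100 × 0.53 = $637,643
Community College District: ($637,643 − $38,000) × 0.0005 = $599,643 × 0.0005 = $299.8215
Larchfield Township: $637,643 × 0.00673 = $4,291.33739
City of Vance City: $637,643 × 0.0101 = $6,440.1943
Northam USD: ($637,643 − $38,000) × 0.0136 = $599,643 × 0.0136 = $8,155.1448
Windmere County: ($637,643 − $38,000) × 0.0126 = $599,643 × 0.0126 = $7,555.5018
Total = $26,741.99979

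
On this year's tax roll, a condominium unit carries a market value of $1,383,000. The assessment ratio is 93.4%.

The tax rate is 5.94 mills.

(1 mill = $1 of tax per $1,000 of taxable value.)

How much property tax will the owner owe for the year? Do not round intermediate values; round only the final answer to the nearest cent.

$7,672.83

Assessed value = $1,383,000 × 0.934 = $1,291,722
Tax = $1,291,722 × 0.00594 = $7,672.82868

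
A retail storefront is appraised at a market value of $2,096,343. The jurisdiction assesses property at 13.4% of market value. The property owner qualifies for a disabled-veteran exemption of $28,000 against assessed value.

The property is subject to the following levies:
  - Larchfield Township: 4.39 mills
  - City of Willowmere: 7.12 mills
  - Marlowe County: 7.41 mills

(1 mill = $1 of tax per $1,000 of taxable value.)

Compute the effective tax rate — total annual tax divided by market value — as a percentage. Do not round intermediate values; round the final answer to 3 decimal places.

0.228%

Assessed value = $2,096,343 × 0.134 = $280,909.962
Taxable value = $280,909.962 − $28,000 = $252,909.962
Larchfield Township: $252,909.962 × 0.00439 = $1,110.27473318
City of Willowmere: $252,909.962 × 0.00712 = $1,800.71892944
Marlowe County: $252,909.962 × 0.00741 = $1,874.06281842
Total tax = $4,785.05648104
Effective rate = $4,785.05648104 ÷ $2,096,343 = 0.228% of market value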